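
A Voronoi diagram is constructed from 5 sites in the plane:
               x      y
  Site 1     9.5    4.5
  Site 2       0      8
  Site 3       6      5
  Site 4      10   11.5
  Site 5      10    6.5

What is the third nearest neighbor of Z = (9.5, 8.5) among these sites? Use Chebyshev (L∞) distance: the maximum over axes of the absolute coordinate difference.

d(Z, Site 1) = max(0, 4) = 4
d(Z, Site 2) = max(9.5, 0.5) = 9.5
d(Z, Site 3) = max(3.5, 3.5) = 3.5
d(Z, Site 4) = max(0.5, 3) = 3
d(Z, Site 5) = max(0.5, 2) = 2
Sorted ascending: Site 5, Site 4, Site 3, Site 1, … — the third-nearest is Site 3.

Site 3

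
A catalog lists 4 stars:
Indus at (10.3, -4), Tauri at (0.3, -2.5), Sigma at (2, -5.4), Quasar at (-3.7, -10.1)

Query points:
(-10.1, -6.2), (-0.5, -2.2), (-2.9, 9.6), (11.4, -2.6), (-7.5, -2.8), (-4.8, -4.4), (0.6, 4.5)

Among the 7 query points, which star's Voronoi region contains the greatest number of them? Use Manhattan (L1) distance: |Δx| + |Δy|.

Tauri

(-10.1, -6.2) — d to each: Indus:22.6, Tauri:14.1, Sigma:12.9, Quasar:10.3 → nearest is Quasar
(-0.5, -2.2) — d to each: Indus:12.6, Tauri:1.1, Sigma:5.7, Quasar:11.1 → nearest is Tauri
(-2.9, 9.6) — d to each: Indus:26.8, Tauri:15.3, Sigma:19.9, Quasar:20.5 → nearest is Tauri
(11.4, -2.6) — d to each: Indus:2.5, Tauri:11.2, Sigma:12.2, Quasar:22.6 → nearest is Indus
(-7.5, -2.8) — d to each: Indus:19, Tauri:8.1, Sigma:12.1, Quasar:11.1 → nearest is Tauri
(-4.8, -4.4) — d to each: Indus:15.5, Tauri:7, Sigma:7.8, Quasar:6.8 → nearest is Quasar
(0.6, 4.5) — d to each: Indus:18.2, Tauri:7.3, Sigma:11.3, Quasar:18.9 → nearest is Tauri
Tally — Indus:1, Tauri:4, Quasar:2. Tauri captures the most (4).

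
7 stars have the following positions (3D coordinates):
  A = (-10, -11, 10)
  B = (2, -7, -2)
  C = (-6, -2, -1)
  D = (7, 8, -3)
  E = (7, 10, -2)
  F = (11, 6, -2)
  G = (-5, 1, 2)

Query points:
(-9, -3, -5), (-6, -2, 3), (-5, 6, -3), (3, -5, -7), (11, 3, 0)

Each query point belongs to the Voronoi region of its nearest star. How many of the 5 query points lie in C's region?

1

(-9, -3, -5) — d² to each: A:290, B:146, C:26, D:381, E:434, F:490, G:81 → nearest is C
(-6, -2, 3) — d² to each: A:146, B:114, C:16, D:305, E:338, F:378, G:11 → nearest is G
(-5, 6, -3) — d² to each: A:483, B:219, C:69, D:148, E:161, F:257, G:50 → nearest is G
(3, -5, -7) — d² to each: A:494, B:30, C:126, D:201, E:266, F:210, G:181 → nearest is B
(11, 3, 0) — d² to each: A:737, B:185, C:315, D:50, E:69, F:13, G:264 → nearest is F
1 of the 5 points has C as nearest.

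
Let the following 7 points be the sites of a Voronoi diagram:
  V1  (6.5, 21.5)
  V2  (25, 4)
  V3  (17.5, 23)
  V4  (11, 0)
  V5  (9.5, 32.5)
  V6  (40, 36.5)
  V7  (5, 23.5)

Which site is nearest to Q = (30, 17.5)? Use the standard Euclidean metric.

V3

Compare squared distances (the ordering matches that of the actual distances):
|QV1|² = (30−6.5)² + (17.5−21.5)² = 552.25 + 16 = 568.25
|QV2|² = (30−25)² + (17.5−4)² = 25 + 182.25 = 207.25
|QV3|² = (30−17.5)² + (17.5−23)² = 156.25 + 30.25 = 186.5
|QV4|² = (30−11)² + (17.5−0)² = 361 + 306.25 = 667.25
|QV5|² = (30−9.5)² + (17.5−32.5)² = 420.25 + 225 = 645.25
|QV6|² = (30−40)² + (17.5−36.5)² = 100 + 361 = 461
|QV7|² = (30−5)² + (17.5−23.5)² = 625 + 36 = 661
Minimum is at V3.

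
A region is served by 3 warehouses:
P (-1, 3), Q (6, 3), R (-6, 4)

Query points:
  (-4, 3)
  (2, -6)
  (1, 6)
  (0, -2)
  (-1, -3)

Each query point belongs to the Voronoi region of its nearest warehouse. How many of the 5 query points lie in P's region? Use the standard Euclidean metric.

(-4, 3) — d² to each: P:9, Q:100, R:5 → nearest is R
(2, -6) — d² to each: P:90, Q:97, R:164 → nearest is P
(1, 6) — d² to each: P:13, Q:34, R:53 → nearest is P
(0, -2) — d² to each: P:26, Q:61, R:72 → nearest is P
(-1, -3) — d² to each: P:36, Q:85, R:74 → nearest is P
4 of the 5 points have P as nearest.

4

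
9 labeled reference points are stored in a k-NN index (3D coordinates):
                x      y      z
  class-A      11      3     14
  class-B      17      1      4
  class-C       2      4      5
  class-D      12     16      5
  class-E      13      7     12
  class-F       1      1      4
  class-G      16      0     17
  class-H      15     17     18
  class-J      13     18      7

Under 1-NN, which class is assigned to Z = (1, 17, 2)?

Compare squared distances (the ordering matches that of the actual distances):
d²(Z, class-A) = 100 + 196 + 144 = 440
d²(Z, class-B) = 256 + 256 + 4 = 516
d²(Z, class-C) = 1 + 169 + 9 = 179
d²(Z, class-D) = 121 + 1 + 9 = 131
d²(Z, class-E) = 144 + 100 + 100 = 344
d²(Z, class-F) = 0 + 256 + 4 = 260
d²(Z, class-G) = 225 + 289 + 225 = 739
d²(Z, class-H) = 196 + 0 + 256 = 452
d²(Z, class-J) = 144 + 1 + 25 = 170
The smallest is to class-D, so Z lies in the Voronoi region of class-D.

class-D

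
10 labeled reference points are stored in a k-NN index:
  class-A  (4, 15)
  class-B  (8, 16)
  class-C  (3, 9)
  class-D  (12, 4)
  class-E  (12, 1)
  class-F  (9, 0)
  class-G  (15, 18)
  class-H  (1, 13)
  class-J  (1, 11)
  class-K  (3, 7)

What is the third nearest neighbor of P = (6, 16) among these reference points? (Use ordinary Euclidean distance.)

Compare squared distances (the ordering matches that of the actual distances):
d²(P, class-A) = (6−4)² + (16−15)² = 4 + 1 = 5
d²(P, class-B) = (6−8)² + (16−16)² = 4 + 0 = 4
d²(P, class-C) = (6−3)² + (16−9)² = 9 + 49 = 58
d²(P, class-D) = (6−12)² + (16−4)² = 36 + 144 = 180
d²(P, class-E) = (6−12)² + (16−1)² = 36 + 225 = 261
d²(P, class-F) = (6−9)² + (16−0)² = 9 + 256 = 265
d²(P, class-G) = (6−15)² + (16−18)² = 81 + 4 = 85
d²(P, class-H) = (6−1)² + (16−13)² = 25 + 9 = 34
d²(P, class-J) = (6−1)² + (16−11)² = 25 + 25 = 50
d²(P, class-K) = (6−3)² + (16−7)² = 9 + 81 = 90
Sorted ascending: class-B, class-A, class-H, class-J, … — the third-nearest is class-H.

class-H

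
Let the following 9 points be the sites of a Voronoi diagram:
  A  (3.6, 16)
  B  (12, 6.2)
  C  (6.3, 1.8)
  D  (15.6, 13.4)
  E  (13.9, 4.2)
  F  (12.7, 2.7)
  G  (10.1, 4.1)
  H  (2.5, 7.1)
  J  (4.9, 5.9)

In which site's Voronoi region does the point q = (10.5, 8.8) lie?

Since √ is increasing, it suffices to compare squared distances:
|qA|² = (10.5−3.6)² + (8.8−16)² = 47.61 + 51.84 = 99.45
|qB|² = (10.5−12)² + (8.8−6.2)² = 2.25 + 6.76 = 9.01
|qC|² = (10.5−6.3)² + (8.8−1.8)² = 17.64 + 49 = 66.64
|qD|² = (10.5−15.6)² + (8.8−13.4)² = 26.01 + 21.16 = 47.17
|qE|² = (10.5−13.9)² + (8.8−4.2)² = 11.56 + 21.16 = 32.72
|qF|² = (10.5−12.7)² + (8.8−2.7)² = 4.84 + 37.21 = 42.05
|qG|² = (10.5−10.1)² + (8.8−4.1)² = 0.16 + 22.09 = 22.25
|qH|² = (10.5−2.5)² + (8.8−7.1)² = 64 + 2.89 = 66.89
|qJ|² = (10.5−4.9)² + (8.8−5.9)² = 31.36 + 8.41 = 39.77
Minimum is at B.

B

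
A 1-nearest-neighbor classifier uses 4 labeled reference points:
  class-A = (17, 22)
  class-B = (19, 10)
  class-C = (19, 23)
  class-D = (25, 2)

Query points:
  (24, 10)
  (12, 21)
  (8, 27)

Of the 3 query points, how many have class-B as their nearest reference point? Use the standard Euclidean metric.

(24, 10) — d² to each: class-A:193, class-B:25, class-C:194, class-D:65 → nearest is class-B
(12, 21) — d² to each: class-A:26, class-B:170, class-C:53, class-D:530 → nearest is class-A
(8, 27) — d² to each: class-A:106, class-B:410, class-C:137, class-D:914 → nearest is class-A
1 of the 3 points has class-B as nearest.

1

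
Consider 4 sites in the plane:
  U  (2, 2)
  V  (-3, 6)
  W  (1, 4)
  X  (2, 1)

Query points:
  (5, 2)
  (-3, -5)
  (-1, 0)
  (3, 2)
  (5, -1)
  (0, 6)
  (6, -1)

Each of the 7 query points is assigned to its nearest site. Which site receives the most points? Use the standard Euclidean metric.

(5, 2) — d² to each: U:9, V:80, W:20, X:10 → nearest is U
(-3, -5) — d² to each: U:74, V:121, W:97, X:61 → nearest is X
(-1, 0) — d² to each: U:13, V:40, W:20, X:10 → nearest is X
(3, 2) — d² to each: U:1, V:52, W:8, X:2 → nearest is U
(5, -1) — d² to each: U:18, V:113, W:41, X:13 → nearest is X
(0, 6) — d² to each: U:20, V:9, W:5, X:29 → nearest is W
(6, -1) — d² to each: U:25, V:130, W:50, X:20 → nearest is X
Tally — U:2, W:1, X:4. X captures the most (4).

X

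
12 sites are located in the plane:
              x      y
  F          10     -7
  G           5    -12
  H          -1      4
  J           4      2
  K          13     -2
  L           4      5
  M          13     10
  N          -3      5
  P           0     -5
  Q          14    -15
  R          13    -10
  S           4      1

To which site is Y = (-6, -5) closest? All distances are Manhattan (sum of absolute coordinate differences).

d(Y,F) = |-6−10| + |-5−(-7)| = 16 + 2 = 18
d(Y,G) = |-6−5| + |-5−(-12)| = 11 + 7 = 18
d(Y,H) = |-6−(-1)| + |-5−4| = 5 + 9 = 14
d(Y,J) = |-6−4| + |-5−2| = 10 + 7 = 17
d(Y,K) = |-6−13| + |-5−(-2)| = 19 + 3 = 22
d(Y,L) = |-6−4| + |-5−5| = 10 + 10 = 20
d(Y,M) = |-6−13| + |-5−10| = 19 + 15 = 34
d(Y,N) = |-6−(-3)| + |-5−5| = 3 + 10 = 13
d(Y,P) = |-6−0| + |-5−(-5)| = 6 + 0 = 6
d(Y,Q) = |-6−14| + |-5−(-15)| = 20 + 10 = 30
d(Y,R) = |-6−13| + |-5−(-10)| = 19 + 5 = 24
d(Y,S) = |-6−4| + |-5−1| = 10 + 6 = 16
The smallest is to P, so Y lies in the Voronoi region of P.

P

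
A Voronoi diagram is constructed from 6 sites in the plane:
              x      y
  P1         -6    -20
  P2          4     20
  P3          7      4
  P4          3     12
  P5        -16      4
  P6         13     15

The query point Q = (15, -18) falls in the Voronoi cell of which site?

P1

Squared Euclidean distances:
|QP1|² = (15−(-6))² + (-18−(-20))² = 441 + 4 = 445
|QP2|² = (15−4)² + (-18−20)² = 121 + 1444 = 1565
|QP3|² = (15−7)² + (-18−4)² = 64 + 484 = 548
|QP4|² = (15−3)² + (-18−12)² = 144 + 900 = 1044
|QP5|² = (15−(-16))² + (-18−4)² = 961 + 484 = 1445
|QP6|² = (15−13)² + (-18−15)² = 4 + 1089 = 1093
P1 is nearest.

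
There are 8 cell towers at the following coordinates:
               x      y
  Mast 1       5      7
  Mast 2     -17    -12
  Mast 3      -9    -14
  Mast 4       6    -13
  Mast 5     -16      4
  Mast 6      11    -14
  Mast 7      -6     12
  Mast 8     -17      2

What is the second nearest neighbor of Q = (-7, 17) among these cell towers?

Squared Euclidean distances:
d²(Q, Mast 1) = 144 + 100 = 244
d²(Q, Mast 2) = 100 + 841 = 941
d²(Q, Mast 3) = 4 + 961 = 965
d²(Q, Mast 4) = 169 + 900 = 1069
d²(Q, Mast 5) = 81 + 169 = 250
d²(Q, Mast 6) = 324 + 961 = 1285
d²(Q, Mast 7) = 1 + 25 = 26
d²(Q, Mast 8) = 100 + 225 = 325
Sorted ascending: Mast 7, Mast 1, Mast 5, … — the second-nearest is Mast 1.

Mast 1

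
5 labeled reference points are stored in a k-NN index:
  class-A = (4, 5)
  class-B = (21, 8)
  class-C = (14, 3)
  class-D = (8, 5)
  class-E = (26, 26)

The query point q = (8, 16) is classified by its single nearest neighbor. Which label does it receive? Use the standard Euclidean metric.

class-D

Since √ is increasing, it suffices to compare squared distances:
d²(q, class-A) = (8−4)² + (16−5)² = 16 + 121 = 137
d²(q, class-B) = (8−21)² + (16−8)² = 169 + 64 = 233
d²(q, class-C) = (8−14)² + (16−3)² = 36 + 169 = 205
d²(q, class-D) = (8−8)² + (16−5)² = 0 + 121 = 121
d²(q, class-E) = (8−26)² + (16−26)² = 324 + 100 = 424
The smallest is to class-D, so q lies in the Voronoi region of class-D.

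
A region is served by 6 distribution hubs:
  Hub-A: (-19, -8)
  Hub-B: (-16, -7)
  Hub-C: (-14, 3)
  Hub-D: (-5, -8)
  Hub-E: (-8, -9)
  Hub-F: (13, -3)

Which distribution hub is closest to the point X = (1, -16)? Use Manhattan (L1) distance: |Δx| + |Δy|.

d(X, Hub-A) = |1−(-19)| + |-16−(-8)| = 20 + 8 = 28
d(X, Hub-B) = |1−(-16)| + |-16−(-7)| = 17 + 9 = 26
d(X, Hub-C) = |1−(-14)| + |-16−3| = 15 + 19 = 34
d(X, Hub-D) = |1−(-5)| + |-16−(-8)| = 6 + 8 = 14
d(X, Hub-E) = |1−(-8)| + |-16−(-9)| = 9 + 7 = 16
d(X, Hub-F) = |1−13| + |-16−(-3)| = 12 + 13 = 25
Hub-D is nearest.

Hub-D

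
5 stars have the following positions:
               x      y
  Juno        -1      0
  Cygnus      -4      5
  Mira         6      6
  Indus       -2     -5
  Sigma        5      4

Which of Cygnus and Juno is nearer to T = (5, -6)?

Juno

Compare squared distances:
d²(T, Cygnus) = (5−(-4))² + (-6−5)² = 81 + 121 = 202
d²(T, Juno) = (5−(-1))² + (-6−0)² = 36 + 36 = 72
202 > 72, so Juno is closer.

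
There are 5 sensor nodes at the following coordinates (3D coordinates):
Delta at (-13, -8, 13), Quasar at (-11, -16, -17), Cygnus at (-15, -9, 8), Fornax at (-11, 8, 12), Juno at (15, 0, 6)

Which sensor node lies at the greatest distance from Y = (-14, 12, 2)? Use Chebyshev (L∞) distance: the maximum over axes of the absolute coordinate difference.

d(Y, Delta) = max(1, 20, 11) = 20
d(Y, Quasar) = max(3, 28, 19) = 28
d(Y, Cygnus) = max(1, 21, 6) = 21
d(Y, Fornax) = max(3, 4, 10) = 10
d(Y, Juno) = max(29, 12, 4) = 29
The largest is to Juno.

Juno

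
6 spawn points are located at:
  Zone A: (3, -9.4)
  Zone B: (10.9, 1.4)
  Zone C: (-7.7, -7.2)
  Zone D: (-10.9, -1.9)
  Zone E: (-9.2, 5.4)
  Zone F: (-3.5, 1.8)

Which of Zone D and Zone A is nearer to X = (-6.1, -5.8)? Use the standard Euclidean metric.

Zone D

Compare squared distances:
d²(X, Zone D) = (-6.1−(-10.9))² + (-5.8−(-1.9))² = 23.04 + 15.21 = 38.25
d²(X, Zone A) = (-6.1−3)² + (-5.8−(-9.4))² = 82.81 + 12.96 = 95.77
38.25 < 95.77, so Zone D is closer.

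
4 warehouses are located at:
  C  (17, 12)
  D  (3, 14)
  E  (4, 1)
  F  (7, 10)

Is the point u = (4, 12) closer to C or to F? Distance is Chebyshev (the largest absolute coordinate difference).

F

d(u,C) = max(13, 0) = 13
d(u,F) = max(3, 2) = 3
13 > 3, so F is closer.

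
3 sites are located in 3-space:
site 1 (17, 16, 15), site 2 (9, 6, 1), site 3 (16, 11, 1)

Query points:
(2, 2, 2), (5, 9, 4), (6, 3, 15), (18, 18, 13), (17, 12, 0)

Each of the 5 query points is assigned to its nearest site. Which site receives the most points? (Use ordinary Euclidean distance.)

(2, 2, 2) — d² to each: site 1:590, site 2:66, site 3:278 → nearest is site 2
(5, 9, 4) — d² to each: site 1:314, site 2:34, site 3:134 → nearest is site 2
(6, 3, 15) — d² to each: site 1:290, site 2:214, site 3:360 → nearest is site 2
(18, 18, 13) — d² to each: site 1:9, site 2:369, site 3:197 → nearest is site 1
(17, 12, 0) — d² to each: site 1:241, site 2:101, site 3:3 → nearest is site 3
Tally — site 1:1, site 2:3, site 3:1. site 2 captures the most (3).

site 2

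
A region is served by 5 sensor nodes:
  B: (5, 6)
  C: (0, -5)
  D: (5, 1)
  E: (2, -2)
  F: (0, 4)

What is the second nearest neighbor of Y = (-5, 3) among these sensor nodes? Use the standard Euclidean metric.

E

Compare squared distances (the ordering matches that of the actual distances):
|YB|² = 100 + 9 = 109
|YC|² = 25 + 64 = 89
|YD|² = 100 + 4 = 104
|YE|² = 49 + 25 = 74
|YF|² = 25 + 1 = 26
Sorted ascending: F, E, C, … — the second-nearest is E.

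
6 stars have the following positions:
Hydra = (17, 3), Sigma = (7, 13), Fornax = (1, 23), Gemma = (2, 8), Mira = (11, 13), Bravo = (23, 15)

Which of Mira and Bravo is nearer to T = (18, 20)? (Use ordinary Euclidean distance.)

Bravo

Compare squared distances:
d²(T, Mira) = (18−11)² + (20−13)² = 49 + 49 = 98
d²(T, Bravo) = (18−23)² + (20−15)² = 25 + 25 = 50
98 > 50, so Bravo is closer.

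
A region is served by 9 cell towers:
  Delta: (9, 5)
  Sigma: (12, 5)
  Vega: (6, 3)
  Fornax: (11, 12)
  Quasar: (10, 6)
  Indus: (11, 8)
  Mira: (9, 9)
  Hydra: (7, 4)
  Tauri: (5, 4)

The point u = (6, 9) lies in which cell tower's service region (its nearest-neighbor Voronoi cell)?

Mira

Compare squared distances (the ordering matches that of the actual distances):
d²(u, Delta) = (6−9)² + (9−5)² = 9 + 16 = 25
d²(u, Sigma) = (6−12)² + (9−5)² = 36 + 16 = 52
d²(u, Vega) = (6−6)² + (9−3)² = 0 + 36 = 36
d²(u, Fornax) = (6−11)² + (9−12)² = 25 + 9 = 34
d²(u, Quasar) = (6−10)² + (9−6)² = 16 + 9 = 25
d²(u, Indus) = (6−11)² + (9−8)² = 25 + 1 = 26
d²(u, Mira) = (6−9)² + (9−9)² = 9 + 0 = 9
d²(u, Hydra) = (6−7)² + (9−4)² = 1 + 25 = 26
d²(u, Tauri) = (6−5)² + (9−4)² = 1 + 25 = 26
The smallest is to Mira, so u lies in the Voronoi region of Mira.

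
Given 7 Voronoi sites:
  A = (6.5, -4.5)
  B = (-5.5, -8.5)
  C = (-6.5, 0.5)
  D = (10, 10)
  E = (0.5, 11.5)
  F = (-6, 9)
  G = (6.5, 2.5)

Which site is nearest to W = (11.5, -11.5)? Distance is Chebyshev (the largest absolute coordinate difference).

A

d(W,A) = max(5, 7) = 7
d(W,B) = max(17, 3) = 17
d(W,C) = max(18, 12) = 18
d(W,D) = max(1.5, 21.5) = 21.5
d(W,E) = max(11, 23) = 23
d(W,F) = max(17.5, 20.5) = 20.5
d(W,G) = max(5, 14) = 14
A is nearest.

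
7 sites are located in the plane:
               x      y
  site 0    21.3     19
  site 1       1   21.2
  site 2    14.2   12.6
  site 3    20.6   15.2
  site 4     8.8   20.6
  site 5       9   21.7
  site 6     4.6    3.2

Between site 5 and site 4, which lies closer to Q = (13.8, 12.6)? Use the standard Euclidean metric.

site 4

Compare squared distances:
d²(Q, site 5) = (13.8−9)² + (12.6−21.7)² = 23.04 + 82.81 = 105.85
d²(Q, site 4) = (13.8−8.8)² + (12.6−20.6)² = 25 + 64 = 89
105.85 > 89, so site 4 is closer.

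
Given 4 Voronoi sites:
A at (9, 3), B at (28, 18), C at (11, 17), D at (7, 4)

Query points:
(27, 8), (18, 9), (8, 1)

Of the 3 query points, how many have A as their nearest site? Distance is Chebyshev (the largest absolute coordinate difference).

1

(27, 8) — d to each: A:18, B:10, C:16, D:20 → nearest is B
(18, 9) — d to each: A:9, B:10, C:8, D:11 → nearest is C
(8, 1) — d to each: A:2, B:20, C:16, D:3 → nearest is A
1 of the 3 points has A as nearest.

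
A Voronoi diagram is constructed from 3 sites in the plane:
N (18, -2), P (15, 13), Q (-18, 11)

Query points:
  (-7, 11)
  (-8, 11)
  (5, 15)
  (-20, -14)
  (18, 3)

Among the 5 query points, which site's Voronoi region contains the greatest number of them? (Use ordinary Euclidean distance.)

(-7, 11) — d² to each: N:794, P:488, Q:121 → nearest is Q
(-8, 11) — d² to each: N:845, P:533, Q:100 → nearest is Q
(5, 15) — d² to each: N:458, P:104, Q:545 → nearest is P
(-20, -14) — d² to each: N:1588, P:1954, Q:629 → nearest is Q
(18, 3) — d² to each: N:25, P:109, Q:1360 → nearest is N
Tally — N:1, P:1, Q:3. Q captures the most (3).

Q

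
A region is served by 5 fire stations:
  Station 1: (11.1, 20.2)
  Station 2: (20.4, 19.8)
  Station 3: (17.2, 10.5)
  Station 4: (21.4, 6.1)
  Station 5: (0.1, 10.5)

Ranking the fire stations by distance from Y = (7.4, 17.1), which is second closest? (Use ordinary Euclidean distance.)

Station 5

Compare squared distances (the ordering matches that of the actual distances):
d²(Y, Station 1) = (7.4−11.1)² + (17.1−20.2)² = 13.69 + 9.61 = 23.3
d²(Y, Station 2) = (7.4−20.4)² + (17.1−19.8)² = 169 + 7.29 = 176.29
d²(Y, Station 3) = (7.4−17.2)² + (17.1−10.5)² = 96.04 + 43.56 = 139.6
d²(Y, Station 4) = (7.4−21.4)² + (17.1−6.1)² = 196 + 121 = 317
d²(Y, Station 5) = (7.4−0.1)² + (17.1−10.5)² = 53.29 + 43.56 = 96.85
Sorted ascending: Station 1, Station 5, Station 3, … — the second-nearest is Station 5.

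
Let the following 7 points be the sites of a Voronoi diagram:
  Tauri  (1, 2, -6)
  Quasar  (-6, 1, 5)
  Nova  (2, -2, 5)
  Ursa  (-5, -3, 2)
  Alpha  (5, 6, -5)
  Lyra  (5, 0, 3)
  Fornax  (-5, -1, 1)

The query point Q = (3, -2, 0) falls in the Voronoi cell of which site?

Lyra

Compare squared distances (the ordering matches that of the actual distances):
d²(Q, Tauri) = (3−1)² + (-2−2)² + (0−(-6))² = 4 + 16 + 36 = 56
d²(Q, Quasar) = (3−(-6))² + (-2−1)² + (0−5)² = 81 + 9 + 25 = 115
d²(Q, Nova) = (3−2)² + (-2−(-2))² + (0−5)² = 1 + 0 + 25 = 26
d²(Q, Ursa) = (3−(-5))² + (-2−(-3))² + (0−2)² = 64 + 1 + 4 = 69
d²(Q, Alpha) = (3−5)² + (-2−6)² + (0−(-5))² = 4 + 64 + 25 = 93
d²(Q, Lyra) = (3−5)² + (-2−0)² + (0−3)² = 4 + 4 + 9 = 17
d²(Q, Fornax) = (3−(-5))² + (-2−(-1))² + (0−1)² = 64 + 1 + 1 = 66
Minimum is at Lyra.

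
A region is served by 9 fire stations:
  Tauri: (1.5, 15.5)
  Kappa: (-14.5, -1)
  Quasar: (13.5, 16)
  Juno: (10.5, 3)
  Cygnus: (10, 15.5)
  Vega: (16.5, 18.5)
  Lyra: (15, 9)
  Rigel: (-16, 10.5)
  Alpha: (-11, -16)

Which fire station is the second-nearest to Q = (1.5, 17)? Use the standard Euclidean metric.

Cygnus

Squared Euclidean distances:
d²(Q, Tauri) = (1.5−1.5)² + (17−15.5)² = 0 + 2.25 = 2.25
d²(Q, Kappa) = (1.5−(-14.5))² + (17−(-1))² = 256 + 324 = 580
d²(Q, Quasar) = (1.5−13.5)² + (17−16)² = 144 + 1 = 145
d²(Q, Juno) = (1.5−10.5)² + (17−3)² = 81 + 196 = 277
d²(Q, Cygnus) = (1.5−10)² + (17−15.5)² = 72.25 + 2.25 = 74.5
d²(Q, Vega) = (1.5−16.5)² + (17−18.5)² = 225 + 2.25 = 227.25
d²(Q, Lyra) = (1.5−15)² + (17−9)² = 182.25 + 64 = 246.25
d²(Q, Rigel) = (1.5−(-16))² + (17−10.5)² = 306.25 + 42.25 = 348.5
d²(Q, Alpha) = (1.5−(-11))² + (17−(-16))² = 156.25 + 1089 = 1245.25
Sorted ascending: Tauri, Cygnus, Quasar, … — the second-nearest is Cygnus.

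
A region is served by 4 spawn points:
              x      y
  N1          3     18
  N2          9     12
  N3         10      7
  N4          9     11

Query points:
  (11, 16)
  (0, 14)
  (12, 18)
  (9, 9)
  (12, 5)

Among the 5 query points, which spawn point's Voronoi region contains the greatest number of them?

(11, 16) — d² to each: N1:68, N2:20, N3:82, N4:29 → nearest is N2
(0, 14) — d² to each: N1:25, N2:85, N3:149, N4:90 → nearest is N1
(12, 18) — d² to each: N1:81, N2:45, N3:125, N4:58 → nearest is N2
(9, 9) — d² to each: N1:117, N2:9, N3:5, N4:4 → nearest is N4
(12, 5) — d² to each: N1:250, N2:58, N3:8, N4:45 → nearest is N3
Tally — N1:1, N2:2, N3:1, N4:1. N2 captures the most (2).

N2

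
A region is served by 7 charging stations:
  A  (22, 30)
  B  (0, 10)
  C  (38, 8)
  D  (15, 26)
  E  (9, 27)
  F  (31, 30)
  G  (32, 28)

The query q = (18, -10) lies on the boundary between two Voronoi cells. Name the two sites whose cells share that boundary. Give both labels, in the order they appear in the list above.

Squared distances from q to each site:
|qA|² = (18−22)² + (-10−30)² = 16 + 1600 = 1616
|qB|² = (18−0)² + (-10−10)² = 324 + 400 = 724
|qC|² = (18−38)² + (-10−8)² = 400 + 324 = 724
|qD|² = (18−15)² + (-10−26)² = 9 + 1296 = 1305
|qE|² = (18−9)² + (-10−27)² = 81 + 1369 = 1450
|qF|² = (18−31)² + (-10−30)² = 169 + 1600 = 1769
|qG|² = (18−32)² + (-10−28)² = 196 + 1444 = 1640
q is equidistant from B and C (both at squared distance 724), and every other site is strictly farther — so q lies on the B–C Voronoi edge.

B and C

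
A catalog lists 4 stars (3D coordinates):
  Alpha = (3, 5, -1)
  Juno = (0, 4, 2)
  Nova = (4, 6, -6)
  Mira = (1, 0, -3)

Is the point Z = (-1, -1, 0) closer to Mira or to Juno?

Mira

Compare squared distances:
d²(Z, Mira) = (-1−1)² + (-1−0)² + (0−(-3))² = 4 + 1 + 9 = 14
d²(Z, Juno) = (-1−0)² + (-1−4)² + (0−2)² = 1 + 25 + 4 = 30
14 < 30, so Mira is closer.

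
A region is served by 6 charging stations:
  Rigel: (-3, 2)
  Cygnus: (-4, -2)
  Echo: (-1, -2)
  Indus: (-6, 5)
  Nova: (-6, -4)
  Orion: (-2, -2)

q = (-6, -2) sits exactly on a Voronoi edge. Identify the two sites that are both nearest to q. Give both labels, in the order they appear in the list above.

Cygnus and Nova

Squared distances from q to each site:
d²(q, Rigel) = 9 + 16 = 25
d²(q, Cygnus) = 4 + 0 = 4
d²(q, Echo) = 25 + 0 = 25
d²(q, Indus) = 0 + 49 = 49
d²(q, Nova) = 0 + 4 = 4
d²(q, Orion) = 16 + 0 = 16
q is equidistant from Cygnus and Nova (both at squared distance 4), and every other site is strictly farther — so q lies on the Cygnus–Nova Voronoi edge.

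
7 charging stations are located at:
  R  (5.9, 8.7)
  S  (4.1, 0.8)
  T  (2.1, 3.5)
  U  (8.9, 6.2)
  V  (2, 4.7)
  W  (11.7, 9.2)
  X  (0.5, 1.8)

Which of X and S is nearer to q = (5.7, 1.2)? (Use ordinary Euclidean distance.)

S

Compare squared distances:
|qX|² = (5.7−0.5)² + (1.2−1.8)² = 27.04 + 0.36 = 27.4
|qS|² = (5.7−4.1)² + (1.2−0.8)² = 2.56 + 0.16 = 2.72
27.4 > 2.72, so S is closer.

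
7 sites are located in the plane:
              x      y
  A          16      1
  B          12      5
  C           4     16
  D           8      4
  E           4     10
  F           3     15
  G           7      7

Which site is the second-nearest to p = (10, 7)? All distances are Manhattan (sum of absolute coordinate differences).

B

d(p,A) = |10−16| + |7−1| = 6 + 6 = 12
d(p,B) = |10−12| + |7−5| = 2 + 2 = 4
d(p,C) = |10−4| + |7−16| = 6 + 9 = 15
d(p,D) = |10−8| + |7−4| = 2 + 3 = 5
d(p,E) = |10−4| + |7−10| = 6 + 3 = 9
d(p,F) = |10−3| + |7−15| = 7 + 8 = 15
d(p,G) = |10−7| + |7−7| = 3 + 0 = 3
Sorted ascending: G, B, D, … — the second-nearest is B.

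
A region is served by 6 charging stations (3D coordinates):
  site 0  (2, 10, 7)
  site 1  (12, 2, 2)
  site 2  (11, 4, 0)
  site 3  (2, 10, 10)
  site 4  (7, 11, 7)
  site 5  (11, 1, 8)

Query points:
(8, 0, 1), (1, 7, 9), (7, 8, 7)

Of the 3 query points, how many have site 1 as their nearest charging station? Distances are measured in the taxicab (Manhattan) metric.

1

(8, 0, 1) — d to each: site 0:22, site 1:7, site 2:8, site 3:25, site 4:18, site 5:11 → nearest is site 1
(1, 7, 9) — d to each: site 0:6, site 1:23, site 2:22, site 3:5, site 4:12, site 5:17 → nearest is site 3
(7, 8, 7) — d to each: site 0:7, site 1:16, site 2:15, site 3:10, site 4:3, site 5:12 → nearest is site 4
1 of the 3 points has site 1 as nearest.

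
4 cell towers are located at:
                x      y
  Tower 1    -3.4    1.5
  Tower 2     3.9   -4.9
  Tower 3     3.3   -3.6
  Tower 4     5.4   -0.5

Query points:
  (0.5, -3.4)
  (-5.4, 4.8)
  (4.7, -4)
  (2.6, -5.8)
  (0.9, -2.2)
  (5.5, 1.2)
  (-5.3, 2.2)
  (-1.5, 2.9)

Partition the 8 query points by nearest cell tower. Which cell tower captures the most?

Tower 1

(0.5, -3.4) — d² to each: Tower 1:39.22, Tower 2:13.81, Tower 3:7.88, Tower 4:32.42 → nearest is Tower 3
(-5.4, 4.8) — d² to each: Tower 1:14.89, Tower 2:180.58, Tower 3:146.25, Tower 4:144.73 → nearest is Tower 1
(4.7, -4) — d² to each: Tower 1:95.86, Tower 2:1.45, Tower 3:2.12, Tower 4:12.74 → nearest is Tower 2
(2.6, -5.8) — d² to each: Tower 1:89.29, Tower 2:2.5, Tower 3:5.33, Tower 4:35.93 → nearest is Tower 2
(0.9, -2.2) — d² to each: Tower 1:32.18, Tower 2:16.29, Tower 3:7.72, Tower 4:23.14 → nearest is Tower 3
(5.5, 1.2) — d² to each: Tower 1:79.3, Tower 2:39.77, Tower 3:27.88, Tower 4:2.9 → nearest is Tower 4
(-5.3, 2.2) — d² to each: Tower 1:4.1, Tower 2:135.05, Tower 3:107.6, Tower 4:121.78 → nearest is Tower 1
(-1.5, 2.9) — d² to each: Tower 1:5.57, Tower 2:90, Tower 3:65.29, Tower 4:59.17 → nearest is Tower 1
Tally — Tower 1:3, Tower 2:2, Tower 3:2, Tower 4:1. Tower 1 captures the most (3).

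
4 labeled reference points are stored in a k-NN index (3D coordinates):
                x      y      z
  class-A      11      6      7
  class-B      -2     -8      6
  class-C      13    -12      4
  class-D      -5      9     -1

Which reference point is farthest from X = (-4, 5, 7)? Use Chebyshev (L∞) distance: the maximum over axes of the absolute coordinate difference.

d(X, class-A) = max(15, 1, 0) = 15
d(X, class-B) = max(2, 13, 1) = 13
d(X, class-C) = max(17, 17, 3) = 17
d(X, class-D) = max(1, 4, 8) = 8
The largest is to class-C.

class-C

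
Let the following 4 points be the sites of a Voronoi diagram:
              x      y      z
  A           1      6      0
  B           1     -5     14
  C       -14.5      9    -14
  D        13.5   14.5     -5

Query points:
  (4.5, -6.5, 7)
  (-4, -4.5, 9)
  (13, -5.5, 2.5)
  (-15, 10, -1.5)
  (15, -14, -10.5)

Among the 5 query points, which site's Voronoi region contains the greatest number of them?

(4.5, -6.5, 7) — d² to each: A:217.5, B:63.5, C:1042.25, D:666 → nearest is B
(-4, -4.5, 9) — d² to each: A:216.25, B:50.25, C:821.5, D:863.25 → nearest is B
(13, -5.5, 2.5) — d² to each: A:282.5, B:276.5, C:1238.75, D:456.5 → nearest is B
(-15, 10, -1.5) — d² to each: A:274.25, B:721.25, C:157.5, D:844.75 → nearest is C
(15, -14, -10.5) — d² to each: A:706.25, B:877.25, C:1411.5, D:844.75 → nearest is A
Tally — A:1, B:3, C:1. B captures the most (3).

B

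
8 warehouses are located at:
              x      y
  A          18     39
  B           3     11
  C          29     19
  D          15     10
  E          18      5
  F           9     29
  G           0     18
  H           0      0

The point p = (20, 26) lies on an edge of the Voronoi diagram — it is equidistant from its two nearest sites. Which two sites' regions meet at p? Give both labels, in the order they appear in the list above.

C and F

Squared distances from p to each site:
|pA|² = (20−18)² + (26−39)² = 4 + 169 = 173
|pB|² = (20−3)² + (26−11)² = 289 + 225 = 514
|pC|² = (20−29)² + (26−19)² = 81 + 49 = 130
|pD|² = (20−15)² + (26−10)² = 25 + 256 = 281
|pE|² = (20−18)² + (26−5)² = 4 + 441 = 445
|pF|² = (20−9)² + (26−29)² = 121 + 9 = 130
|pG|² = (20−0)² + (26−18)² = 400 + 64 = 464
|pH|² = (20−0)² + (26−0)² = 400 + 676 = 1076
p is equidistant from C and F (both at squared distance 130), and every other site is strictly farther — so p lies on the C–F Voronoi edge.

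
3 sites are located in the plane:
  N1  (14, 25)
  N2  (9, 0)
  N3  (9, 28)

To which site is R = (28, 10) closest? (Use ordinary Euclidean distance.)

Since √ is increasing, it suffices to compare squared distances:
|RN1|² = (28−14)² + (10−25)² = 196 + 225 = 421
|RN2|² = (28−9)² + (10−0)² = 361 + 100 = 461
|RN3|² = (28−9)² + (10−28)² = 361 + 324 = 685
Minimum is at N1.

N1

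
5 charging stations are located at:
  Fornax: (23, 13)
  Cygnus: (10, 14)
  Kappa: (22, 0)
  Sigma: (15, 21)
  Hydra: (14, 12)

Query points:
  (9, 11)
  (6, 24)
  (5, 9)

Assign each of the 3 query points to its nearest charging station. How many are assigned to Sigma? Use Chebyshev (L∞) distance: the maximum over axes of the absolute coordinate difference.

1

(9, 11) — d to each: Fornax:14, Cygnus:3, Kappa:13, Sigma:10, Hydra:5 → nearest is Cygnus
(6, 24) — d to each: Fornax:17, Cygnus:10, Kappa:24, Sigma:9, Hydra:12 → nearest is Sigma
(5, 9) — d to each: Fornax:18, Cygnus:5, Kappa:17, Sigma:12, Hydra:9 → nearest is Cygnus
1 of the 3 points has Sigma as nearest.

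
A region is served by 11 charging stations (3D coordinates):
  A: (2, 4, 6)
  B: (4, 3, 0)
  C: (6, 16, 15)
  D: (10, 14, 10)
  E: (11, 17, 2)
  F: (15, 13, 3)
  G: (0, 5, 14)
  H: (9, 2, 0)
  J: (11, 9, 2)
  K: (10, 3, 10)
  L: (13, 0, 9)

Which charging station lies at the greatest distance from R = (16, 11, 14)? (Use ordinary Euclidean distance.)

B

Compare squared distances (the ordering matches that of the actual distances):
|RA|² = (16−2)² + (11−4)² + (14−6)² = 196 + 49 + 64 = 309
|RB|² = (16−4)² + (11−3)² + (14−0)² = 144 + 64 + 196 = 404
|RC|² = (16−6)² + (11−16)² + (14−15)² = 100 + 25 + 1 = 126
|RD|² = (16−10)² + (11−14)² + (14−10)² = 36 + 9 + 16 = 61
|RE|² = (16−11)² + (11−17)² + (14−2)² = 25 + 36 + 144 = 205
|RF|² = (16−15)² + (11−13)² + (14−3)² = 1 + 4 + 121 = 126
|RG|² = (16−0)² + (11−5)² + (14−14)² = 256 + 36 + 0 = 292
|RH|² = (16−9)² + (11−2)² + (14−0)² = 49 + 81 + 196 = 326
|RJ|² = (16−11)² + (11−9)² + (14−2)² = 25 + 4 + 144 = 173
|RK|² = (16−10)² + (11−3)² + (14−10)² = 36 + 64 + 16 = 116
|RL|² = (16−13)² + (11−0)² + (14−9)² = 9 + 121 + 25 = 155
The largest is to B.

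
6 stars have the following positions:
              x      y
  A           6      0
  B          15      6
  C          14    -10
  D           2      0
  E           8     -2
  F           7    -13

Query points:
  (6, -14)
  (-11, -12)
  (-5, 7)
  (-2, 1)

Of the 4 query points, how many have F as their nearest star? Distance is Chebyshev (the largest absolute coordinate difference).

(6, -14) — d to each: A:14, B:20, C:8, D:14, E:12, F:1 → nearest is F
(-11, -12) — d to each: A:17, B:26, C:25, D:13, E:19, F:18 → nearest is D
(-5, 7) — d to each: A:11, B:20, C:19, D:7, E:13, F:20 → nearest is D
(-2, 1) — d to each: A:8, B:17, C:16, D:4, E:10, F:14 → nearest is D
1 of the 4 points has F as nearest.

1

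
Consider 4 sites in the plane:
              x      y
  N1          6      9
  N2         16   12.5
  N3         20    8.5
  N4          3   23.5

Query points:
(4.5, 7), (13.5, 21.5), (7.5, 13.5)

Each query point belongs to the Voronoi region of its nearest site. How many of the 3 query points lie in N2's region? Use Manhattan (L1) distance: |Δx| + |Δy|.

1

(4.5, 7) — d to each: N1:3.5, N2:17, N3:17, N4:18 → nearest is N1
(13.5, 21.5) — d to each: N1:20, N2:11.5, N3:19.5, N4:12.5 → nearest is N2
(7.5, 13.5) — d to each: N1:6, N2:9.5, N3:17.5, N4:14.5 → nearest is N1
1 of the 3 points has N2 as nearest.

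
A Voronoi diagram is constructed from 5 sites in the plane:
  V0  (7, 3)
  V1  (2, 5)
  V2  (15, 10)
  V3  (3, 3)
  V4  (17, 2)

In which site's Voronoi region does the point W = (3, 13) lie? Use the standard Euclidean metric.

Compare squared distances (the ordering matches that of the actual distances):
|WV0|² = (3−7)² + (13−3)² = 16 + 100 = 116
|WV1|² = (3−2)² + (13−5)² = 1 + 64 = 65
|WV2|² = (3−15)² + (13−10)² = 144 + 9 = 153
|WV3|² = (3−3)² + (13−3)² = 0 + 100 = 100
|WV4|² = (3−17)² + (13−2)² = 196 + 121 = 317
Minimum is at V1.

V1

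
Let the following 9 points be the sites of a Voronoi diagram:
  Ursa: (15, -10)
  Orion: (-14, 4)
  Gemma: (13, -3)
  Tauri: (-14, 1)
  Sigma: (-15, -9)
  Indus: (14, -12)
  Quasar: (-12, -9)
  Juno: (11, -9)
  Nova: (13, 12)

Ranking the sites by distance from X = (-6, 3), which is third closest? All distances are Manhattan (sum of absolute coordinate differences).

d(X, Ursa) = |-6−15| + |3−(-10)| = 21 + 13 = 34
d(X, Orion) = |-6−(-14)| + |3−4| = 8 + 1 = 9
d(X, Gemma) = |-6−13| + |3−(-3)| = 19 + 6 = 25
d(X, Tauri) = |-6−(-14)| + |3−1| = 8 + 2 = 10
d(X, Sigma) = |-6−(-15)| + |3−(-9)| = 9 + 12 = 21
d(X, Indus) = |-6−14| + |3−(-12)| = 20 + 15 = 35
d(X, Quasar) = |-6−(-12)| + |3−(-9)| = 6 + 12 = 18
d(X, Juno) = |-6−11| + |3−(-9)| = 17 + 12 = 29
d(X, Nova) = |-6−13| + |3−12| = 19 + 9 = 28
Sorted ascending: Orion, Tauri, Quasar, Sigma, … — the third-nearest is Quasar.

Quasar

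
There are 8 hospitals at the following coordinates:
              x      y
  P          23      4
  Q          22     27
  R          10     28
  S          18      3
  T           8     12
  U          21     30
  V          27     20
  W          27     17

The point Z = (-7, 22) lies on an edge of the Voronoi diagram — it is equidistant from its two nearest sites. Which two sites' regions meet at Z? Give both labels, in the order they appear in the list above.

R and T

Squared distances from Z to each site:
|ZP|² = (-7−23)² + (22−4)² = 900 + 324 = 1224
|ZQ|² = (-7−22)² + (22−27)² = 841 + 25 = 866
|ZR|² = (-7−10)² + (22−28)² = 289 + 36 = 325
|ZS|² = (-7−18)² + (22−3)² = 625 + 361 = 986
|ZT|² = (-7−8)² + (22−12)² = 225 + 100 = 325
|ZU|² = (-7−21)² + (22−30)² = 784 + 64 = 848
|ZV|² = (-7−27)² + (22−20)² = 1156 + 4 = 1160
|ZW|² = (-7−27)² + (22−17)² = 1156 + 25 = 1181
Z is equidistant from R and T (both at squared distance 325), and every other site is strictly farther — so Z lies on the R–T Voronoi edge.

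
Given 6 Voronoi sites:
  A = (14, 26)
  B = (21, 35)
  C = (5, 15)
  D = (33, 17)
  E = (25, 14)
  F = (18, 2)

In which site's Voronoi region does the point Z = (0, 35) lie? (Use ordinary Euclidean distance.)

Compare squared distances (the ordering matches that of the actual distances):
|ZA|² = 196 + 81 = 277
|ZB|² = 441 + 0 = 441
|ZC|² = 25 + 400 = 425
|ZD|² = 1089 + 324 = 1413
|ZE|² = 625 + 441 = 1066
|ZF|² = 324 + 1089 = 1413
The smallest is to A, so Z lies in the Voronoi region of A.

A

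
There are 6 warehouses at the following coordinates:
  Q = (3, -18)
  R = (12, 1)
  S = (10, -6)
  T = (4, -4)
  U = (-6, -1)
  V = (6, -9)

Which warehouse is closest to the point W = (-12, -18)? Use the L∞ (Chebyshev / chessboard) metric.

d(W,Q) = max(15, 0) = 15
d(W,R) = max(24, 19) = 24
d(W,S) = max(22, 12) = 22
d(W,T) = max(16, 14) = 16
d(W,U) = max(6, 17) = 17
d(W,V) = max(18, 9) = 18
Minimum is at Q.

Q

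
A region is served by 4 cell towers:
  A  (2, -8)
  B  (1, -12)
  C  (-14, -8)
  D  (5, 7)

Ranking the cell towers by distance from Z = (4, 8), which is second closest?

A

Since √ is increasing, it suffices to compare squared distances:
|ZA|² = (4−2)² + (8−(-8))² = 4 + 256 = 260
|ZB|² = (4−1)² + (8−(-12))² = 9 + 400 = 409
|ZC|² = (4−(-14))² + (8−(-8))² = 324 + 256 = 580
|ZD|² = (4−5)² + (8−7)² = 1 + 1 = 2
Sorted ascending: D, A, B, … — the second-nearest is A.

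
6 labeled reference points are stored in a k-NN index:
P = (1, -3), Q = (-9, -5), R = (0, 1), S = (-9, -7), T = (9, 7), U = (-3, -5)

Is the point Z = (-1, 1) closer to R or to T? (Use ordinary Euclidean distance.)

R

Compare squared distances:
|ZR|² = (-1−0)² + (1−1)² = 1 + 0 = 1
|ZT|² = (-1−9)² + (1−7)² = 100 + 36 = 136
1 < 136, so R is closer.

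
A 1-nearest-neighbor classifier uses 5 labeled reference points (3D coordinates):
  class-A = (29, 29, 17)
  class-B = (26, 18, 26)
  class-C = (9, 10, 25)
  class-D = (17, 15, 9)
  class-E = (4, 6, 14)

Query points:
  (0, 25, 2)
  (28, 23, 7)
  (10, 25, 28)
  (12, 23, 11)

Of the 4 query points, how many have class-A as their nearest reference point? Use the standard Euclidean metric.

(0, 25, 2) — d² to each: class-A:1082, class-B:1301, class-C:835, class-D:438, class-E:521 → nearest is class-D
(28, 23, 7) — d² to each: class-A:137, class-B:390, class-C:854, class-D:189, class-E:914 → nearest is class-A
(10, 25, 28) — d² to each: class-A:498, class-B:309, class-C:235, class-D:510, class-E:593 → nearest is class-C
(12, 23, 11) — d² to each: class-A:361, class-B:446, class-C:374, class-D:93, class-E:362 → nearest is class-D
1 of the 4 points has class-A as nearest.

1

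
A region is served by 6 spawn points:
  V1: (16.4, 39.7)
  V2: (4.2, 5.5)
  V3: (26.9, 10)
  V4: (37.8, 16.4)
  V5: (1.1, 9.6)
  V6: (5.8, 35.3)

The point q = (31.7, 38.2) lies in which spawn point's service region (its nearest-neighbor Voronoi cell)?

Squared Euclidean distances:
|qV1|² = (31.7−16.4)² + (38.2−39.7)² = 234.09 + 2.25 = 236.34
|qV2|² = (31.7−4.2)² + (38.2−5.5)² = 756.25 + 1069.29 = 1825.54
|qV3|² = (31.7−26.9)² + (38.2−10)² = 23.04 + 795.24 = 818.28
|qV4|² = (31.7−37.8)² + (38.2−16.4)² = 37.21 + 475.24 = 512.45
|qV5|² = (31.7−1.1)² + (38.2−9.6)² = 936.36 + 817.96 = 1754.32
|qV6|² = (31.7−5.8)² + (38.2−35.3)² = 670.81 + 8.41 = 679.22
V1 is nearest.

V1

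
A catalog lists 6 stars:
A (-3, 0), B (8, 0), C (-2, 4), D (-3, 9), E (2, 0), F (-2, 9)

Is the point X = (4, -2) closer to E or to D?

Compare squared distances:
|XE|² = (4−2)² + (-2−0)² = 4 + 4 = 8
|XD|² = (4−(-3))² + (-2−9)² = 49 + 121 = 170
8 < 170, so E is closer.

E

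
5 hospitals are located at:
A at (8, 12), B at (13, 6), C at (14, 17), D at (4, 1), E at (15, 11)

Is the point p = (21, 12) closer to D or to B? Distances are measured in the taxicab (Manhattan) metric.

B

d(p,D) = |21−4| + |12−1| = 17 + 11 = 28
d(p,B) = |21−13| + |12−6| = 8 + 6 = 14
28 > 14, so B is closer.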